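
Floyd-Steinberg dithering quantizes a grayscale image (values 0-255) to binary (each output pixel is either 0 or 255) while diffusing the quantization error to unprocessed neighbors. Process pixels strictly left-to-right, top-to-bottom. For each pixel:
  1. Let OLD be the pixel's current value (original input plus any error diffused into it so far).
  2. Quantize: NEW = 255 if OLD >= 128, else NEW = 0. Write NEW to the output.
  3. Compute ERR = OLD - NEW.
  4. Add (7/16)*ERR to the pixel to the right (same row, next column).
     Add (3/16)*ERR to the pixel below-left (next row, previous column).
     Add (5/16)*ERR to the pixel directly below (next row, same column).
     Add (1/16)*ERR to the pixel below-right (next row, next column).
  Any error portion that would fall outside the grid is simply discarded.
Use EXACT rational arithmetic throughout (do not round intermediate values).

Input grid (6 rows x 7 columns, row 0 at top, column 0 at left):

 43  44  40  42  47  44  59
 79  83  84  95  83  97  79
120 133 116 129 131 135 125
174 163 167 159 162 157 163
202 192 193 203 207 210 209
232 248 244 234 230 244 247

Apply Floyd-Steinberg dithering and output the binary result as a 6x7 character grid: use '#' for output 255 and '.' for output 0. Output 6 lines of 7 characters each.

Answer: .......
.#.#.#.
#.#.#.#
#.##.##
######.
###.###

Derivation:
(0,0): OLD=43 → NEW=0, ERR=43
(0,1): OLD=1005/16 → NEW=0, ERR=1005/16
(0,2): OLD=17275/256 → NEW=0, ERR=17275/256
(0,3): OLD=292957/4096 → NEW=0, ERR=292957/4096
(0,4): OLD=5130891/65536 → NEW=0, ERR=5130891/65536
(0,5): OLD=82053581/1048576 → NEW=0, ERR=82053581/1048576
(0,6): OLD=1564230811/16777216 → NEW=0, ERR=1564230811/16777216
(1,0): OLD=26679/256 → NEW=0, ERR=26679/256
(1,1): OLD=334977/2048 → NEW=255, ERR=-187263/2048
(1,2): OLD=5401493/65536 → NEW=0, ERR=5401493/65536
(1,3): OLD=45169201/262144 → NEW=255, ERR=-21677519/262144
(1,4): OLD=1517167411/16777216 → NEW=0, ERR=1517167411/16777216
(1,5): OLD=24614449059/134217728 → NEW=255, ERR=-9611071581/134217728
(1,6): OLD=175445797933/2147483648 → NEW=0, ERR=175445797933/2147483648
(2,0): OLD=4437531/32768 → NEW=255, ERR=-3918309/32768
(2,1): OLD=77676505/1048576 → NEW=0, ERR=77676505/1048576
(2,2): OLD=2566003147/16777216 → NEW=255, ERR=-1712186933/16777216
(2,3): OLD=10820171827/134217728 → NEW=0, ERR=10820171827/134217728
(2,4): OLD=188908076323/1073741824 → NEW=255, ERR=-84896088797/1073741824
(2,5): OLD=3401668532449/34359738368 → NEW=0, ERR=3401668532449/34359738368
(2,6): OLD=104106385973047/549755813888 → NEW=255, ERR=-36081346568393/549755813888
(3,0): OLD=2525335659/16777216 → NEW=255, ERR=-1752854421/16777216
(3,1): OLD=15278191887/134217728 → NEW=0, ERR=15278191887/134217728
(3,2): OLD=219746371613/1073741824 → NEW=255, ERR=-54057793507/1073741824
(3,3): OLD=605433322171/4294967296 → NEW=255, ERR=-489783338309/4294967296
(3,4): OLD=61024170282091/549755813888 → NEW=0, ERR=61024170282091/549755813888
(3,5): OLD=964289220943985/4398046511104 → NEW=255, ERR=-157212639387535/4398046511104
(3,6): OLD=9361776534664239/70368744177664 → NEW=255, ERR=-8582253230640081/70368744177664
(4,0): OLD=409512095717/2147483648 → NEW=255, ERR=-138096234523/2147483648
(4,1): OLD=6303939349025/34359738368 → NEW=255, ERR=-2457793934815/34359738368
(4,2): OLD=72405484579215/549755813888 → NEW=255, ERR=-67782247962225/549755813888
(4,3): OLD=576532365912789/4398046511104 → NEW=255, ERR=-544969494418731/4398046511104
(4,4): OLD=6109667169268975/35184372088832 → NEW=255, ERR=-2862347713383185/35184372088832
(4,5): OLD=165853435402771055/1125899906842624 → NEW=255, ERR=-121251040842098065/1125899906842624
(4,6): OLD=2189425308452632761/18014398509481984 → NEW=0, ERR=2189425308452632761/18014398509481984
(5,0): OLD=109122268255731/549755813888 → NEW=255, ERR=-31065464285709/549755813888
(5,1): OLD=764324962398929/4398046511104 → NEW=255, ERR=-357176897932591/4398046511104
(5,2): OLD=5004469634210183/35184372088832 → NEW=255, ERR=-3967545248441977/35184372088832
(5,3): OLD=34616792787505987/281474976710656 → NEW=0, ERR=34616792787505987/281474976710656
(5,4): OLD=4151340907992225025/18014398509481984 → NEW=255, ERR=-442330711925680895/18014398509481984
(5,5): OLD=31317283713137880817/144115188075855872 → NEW=255, ERR=-5432089246205366543/144115188075855872
(5,6): OLD=603575477662661598463/2305843009213693952 → NEW=255, ERR=15585510313169640703/2305843009213693952
Row 0: .......
Row 1: .#.#.#.
Row 2: #.#.#.#
Row 3: #.##.##
Row 4: ######.
Row 5: ###.###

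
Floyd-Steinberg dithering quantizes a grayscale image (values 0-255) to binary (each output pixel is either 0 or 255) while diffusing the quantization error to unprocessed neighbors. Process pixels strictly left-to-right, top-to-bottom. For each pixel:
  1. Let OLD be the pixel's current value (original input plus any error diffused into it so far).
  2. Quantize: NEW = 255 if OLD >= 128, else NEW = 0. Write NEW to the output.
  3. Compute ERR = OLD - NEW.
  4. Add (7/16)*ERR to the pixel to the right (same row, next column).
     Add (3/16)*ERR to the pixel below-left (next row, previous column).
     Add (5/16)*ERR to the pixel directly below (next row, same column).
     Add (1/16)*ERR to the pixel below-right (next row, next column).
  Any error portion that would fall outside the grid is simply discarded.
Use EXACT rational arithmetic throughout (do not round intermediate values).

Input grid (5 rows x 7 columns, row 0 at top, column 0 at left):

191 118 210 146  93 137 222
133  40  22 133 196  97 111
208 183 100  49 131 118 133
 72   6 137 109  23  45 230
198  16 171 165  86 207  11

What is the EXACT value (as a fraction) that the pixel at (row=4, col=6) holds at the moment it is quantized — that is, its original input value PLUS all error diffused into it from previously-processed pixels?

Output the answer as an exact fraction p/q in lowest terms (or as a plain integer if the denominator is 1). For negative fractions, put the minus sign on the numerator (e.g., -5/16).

(0,0): OLD=191 → NEW=255, ERR=-64
(0,1): OLD=90 → NEW=0, ERR=90
(0,2): OLD=1995/8 → NEW=255, ERR=-45/8
(0,3): OLD=18373/128 → NEW=255, ERR=-14267/128
(0,4): OLD=90595/2048 → NEW=0, ERR=90595/2048
(0,5): OLD=5123381/32768 → NEW=255, ERR=-3232459/32768
(0,6): OLD=93764723/524288 → NEW=255, ERR=-39928717/524288
(1,0): OLD=1039/8 → NEW=255, ERR=-1001/8
(1,1): OLD=533/64 → NEW=0, ERR=533/64
(1,2): OLD=17637/2048 → NEW=0, ERR=17637/2048
(1,3): OLD=900127/8192 → NEW=0, ERR=900127/8192
(1,4): OLD=121861875/524288 → NEW=255, ERR=-11831565/524288
(1,5): OLD=187841735/4194304 → NEW=0, ERR=187841735/4194304
(1,6): OLD=6753072617/67108864 → NEW=0, ERR=6753072617/67108864
(2,0): OLD=174551/1024 → NEW=255, ERR=-86569/1024
(2,1): OLD=4666513/32768 → NEW=255, ERR=-3689327/32768
(2,2): OLD=39088891/524288 → NEW=0, ERR=39088891/524288
(2,3): OLD=470862523/4194304 → NEW=0, ERR=470862523/4194304
(2,4): OLD=6319213237/33554432 → NEW=255, ERR=-2237166923/33554432
(2,5): OLD=129153314641/1073741824 → NEW=0, ERR=129153314641/1073741824
(2,6): OLD=3777329097479/17179869184 → NEW=255, ERR=-603537544441/17179869184
(3,0): OLD=12829715/524288 → NEW=0, ERR=12829715/524288
(3,1): OLD=-41031581/4194304 → NEW=0, ERR=-41031581/4194304
(3,2): OLD=5705301327/33554432 → NEW=255, ERR=-2851078833/33554432
(3,3): OLD=831032293/8388608 → NEW=0, ERR=831032293/8388608
(3,4): OLD=1289795967891/17179869184 → NEW=0, ERR=1289795967891/17179869184
(3,5): OLD=14387150330549/137438953472 → NEW=0, ERR=14387150330549/137438953472
(3,6): OLD=598875523587211/2199023255552 → NEW=255, ERR=38124593421451/2199023255552
(4,0): OLD=13677648929/67108864 → NEW=255, ERR=-3435111391/67108864
(4,1): OLD=-25612706511/1073741824 → NEW=0, ERR=-25612706511/1073741824
(4,2): OLD=2610908387383/17179869184 → NEW=255, ERR=-1769958254537/17179869184
(4,3): OLD=21942276542749/137438953472 → NEW=255, ERR=-13104656592611/137438953472
(4,4): OLD=102876163312497/1099511627776 → NEW=0, ERR=102876163312497/1099511627776
(4,5): OLD=10153870999361503/35184372088832 → NEW=255, ERR=1181856116709343/35184372088832
(4,6): OLD=21198520262936457/562949953421312 → NEW=0, ERR=21198520262936457/562949953421312
Target (4,6): original=11, with diffused error = 21198520262936457/562949953421312

Answer: 21198520262936457/562949953421312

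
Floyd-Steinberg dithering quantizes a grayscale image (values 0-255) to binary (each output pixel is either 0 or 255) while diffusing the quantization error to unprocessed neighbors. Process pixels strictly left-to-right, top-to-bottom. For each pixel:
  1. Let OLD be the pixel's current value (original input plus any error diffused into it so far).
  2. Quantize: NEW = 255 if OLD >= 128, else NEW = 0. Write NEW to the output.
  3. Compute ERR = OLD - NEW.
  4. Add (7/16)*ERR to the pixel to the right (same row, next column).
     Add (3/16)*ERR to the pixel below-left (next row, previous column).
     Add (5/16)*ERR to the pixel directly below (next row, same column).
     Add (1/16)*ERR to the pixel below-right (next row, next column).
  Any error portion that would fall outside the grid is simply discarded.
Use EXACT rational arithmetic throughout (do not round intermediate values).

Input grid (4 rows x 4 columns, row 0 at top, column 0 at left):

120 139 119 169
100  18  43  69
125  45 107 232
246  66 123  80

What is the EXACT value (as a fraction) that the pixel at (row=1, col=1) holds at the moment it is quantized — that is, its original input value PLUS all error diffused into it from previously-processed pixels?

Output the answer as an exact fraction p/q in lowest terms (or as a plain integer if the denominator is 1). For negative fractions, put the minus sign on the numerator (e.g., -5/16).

(0,0): OLD=120 → NEW=0, ERR=120
(0,1): OLD=383/2 → NEW=255, ERR=-127/2
(0,2): OLD=2919/32 → NEW=0, ERR=2919/32
(0,3): OLD=106961/512 → NEW=255, ERR=-23599/512
(1,0): OLD=4019/32 → NEW=0, ERR=4019/32
(1,1): OLD=19893/256 → NEW=0, ERR=19893/256
Target (1,1): original=18, with diffused error = 19893/256

Answer: 19893/256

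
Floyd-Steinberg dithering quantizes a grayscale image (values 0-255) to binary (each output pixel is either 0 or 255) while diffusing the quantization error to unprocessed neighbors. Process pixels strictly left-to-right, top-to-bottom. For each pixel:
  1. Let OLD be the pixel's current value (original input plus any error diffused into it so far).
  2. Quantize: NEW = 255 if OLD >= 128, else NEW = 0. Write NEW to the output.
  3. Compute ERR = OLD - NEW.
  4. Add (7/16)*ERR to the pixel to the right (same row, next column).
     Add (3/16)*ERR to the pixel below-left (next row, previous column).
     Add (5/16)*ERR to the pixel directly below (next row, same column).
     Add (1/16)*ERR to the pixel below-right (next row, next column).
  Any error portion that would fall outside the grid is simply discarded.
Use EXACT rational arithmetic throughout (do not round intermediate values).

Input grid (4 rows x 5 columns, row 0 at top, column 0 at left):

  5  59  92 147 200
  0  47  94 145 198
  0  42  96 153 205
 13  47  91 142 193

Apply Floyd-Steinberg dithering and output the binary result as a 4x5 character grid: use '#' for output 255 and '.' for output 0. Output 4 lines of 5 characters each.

Answer: ...##
..#.#
...##
..#.#

Derivation:
(0,0): OLD=5 → NEW=0, ERR=5
(0,1): OLD=979/16 → NEW=0, ERR=979/16
(0,2): OLD=30405/256 → NEW=0, ERR=30405/256
(0,3): OLD=814947/4096 → NEW=255, ERR=-229533/4096
(0,4): OLD=11500469/65536 → NEW=255, ERR=-5211211/65536
(1,0): OLD=3337/256 → NEW=0, ERR=3337/256
(1,1): OLD=193343/2048 → NEW=0, ERR=193343/2048
(1,2): OLD=10861611/65536 → NEW=255, ERR=-5850069/65536
(1,3): OLD=21220111/262144 → NEW=0, ERR=21220111/262144
(1,4): OLD=860098637/4194304 → NEW=255, ERR=-209448883/4194304
(2,0): OLD=713509/32768 → NEW=0, ERR=713509/32768
(2,1): OLD=68268263/1048576 → NEW=0, ERR=68268263/1048576
(2,2): OLD=1974118005/16777216 → NEW=0, ERR=1974118005/16777216
(2,3): OLD=57668882063/268435456 → NEW=255, ERR=-10782159217/268435456
(2,4): OLD=759698932265/4294967296 → NEW=255, ERR=-335517728215/4294967296
(3,0): OLD=537070037/16777216 → NEW=0, ERR=537070037/16777216
(3,1): OLD=14062544177/134217728 → NEW=0, ERR=14062544177/134217728
(3,2): OLD=730777280491/4294967296 → NEW=255, ERR=-364439379989/4294967296
(3,3): OLD=730417290483/8589934592 → NEW=0, ERR=730417290483/8589934592
(3,4): OLD=27938432676383/137438953472 → NEW=255, ERR=-7108500458977/137438953472
Row 0: ...##
Row 1: ..#.#
Row 2: ...##
Row 3: ..#.#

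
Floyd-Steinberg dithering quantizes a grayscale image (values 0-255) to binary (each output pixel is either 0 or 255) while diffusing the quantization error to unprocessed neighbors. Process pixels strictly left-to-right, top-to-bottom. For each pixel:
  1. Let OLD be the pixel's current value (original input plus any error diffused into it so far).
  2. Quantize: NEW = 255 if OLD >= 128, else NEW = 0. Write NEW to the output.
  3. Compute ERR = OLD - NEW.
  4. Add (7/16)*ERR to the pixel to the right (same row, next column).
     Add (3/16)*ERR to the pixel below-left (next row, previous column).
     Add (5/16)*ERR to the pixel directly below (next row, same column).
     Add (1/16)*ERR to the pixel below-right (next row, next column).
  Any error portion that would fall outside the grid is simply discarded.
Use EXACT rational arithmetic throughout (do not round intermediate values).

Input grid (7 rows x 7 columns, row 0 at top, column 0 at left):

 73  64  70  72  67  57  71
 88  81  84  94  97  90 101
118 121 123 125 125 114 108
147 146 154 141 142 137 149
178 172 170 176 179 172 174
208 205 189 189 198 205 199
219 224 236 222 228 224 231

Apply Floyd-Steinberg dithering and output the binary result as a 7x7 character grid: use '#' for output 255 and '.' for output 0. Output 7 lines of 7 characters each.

Answer: .......
#.##.#.
.#..#.#
#.##.#.
##.####
###.#.#
#.#####

Derivation:
(0,0): OLD=73 → NEW=0, ERR=73
(0,1): OLD=1535/16 → NEW=0, ERR=1535/16
(0,2): OLD=28665/256 → NEW=0, ERR=28665/256
(0,3): OLD=495567/4096 → NEW=0, ERR=495567/4096
(0,4): OLD=7859881/65536 → NEW=0, ERR=7859881/65536
(0,5): OLD=114787999/1048576 → NEW=0, ERR=114787999/1048576
(0,6): OLD=1994698329/16777216 → NEW=0, ERR=1994698329/16777216
(1,0): OLD=32973/256 → NEW=255, ERR=-32307/256
(1,1): OLD=166555/2048 → NEW=0, ERR=166555/2048
(1,2): OLD=12009655/65536 → NEW=255, ERR=-4702025/65536
(1,3): OLD=34053803/262144 → NEW=255, ERR=-32792917/262144
(1,4): OLD=1809207905/16777216 → NEW=0, ERR=1809207905/16777216
(1,5): OLD=27001455409/134217728 → NEW=255, ERR=-7224065231/134217728
(1,6): OLD=260808188863/2147483648 → NEW=0, ERR=260808188863/2147483648
(2,0): OLD=3074009/32768 → NEW=0, ERR=3074009/32768
(2,1): OLD=174185955/1048576 → NEW=255, ERR=-93200925/1048576
(2,2): OLD=726790249/16777216 → NEW=0, ERR=726790249/16777216
(2,3): OLD=16186067809/134217728 → NEW=0, ERR=16186067809/134217728
(2,4): OLD=207822038833/1073741824 → NEW=255, ERR=-65982126287/1073741824
(2,5): OLD=3429338365883/34359738368 → NEW=0, ERR=3429338365883/34359738368
(2,6): OLD=102394290870989/549755813888 → NEW=255, ERR=-37793441670451/549755813888
(3,0): OLD=2678489417/16777216 → NEW=255, ERR=-1599700663/16777216
(3,1): OLD=12145930645/134217728 → NEW=0, ERR=12145930645/134217728
(3,2): OLD=240717045647/1073741824 → NEW=255, ERR=-33087119473/1073741824
(3,3): OLD=671690657017/4294967296 → NEW=255, ERR=-423526003463/4294967296
(3,4): OLD=58222377629001/549755813888 → NEW=0, ERR=58222377629001/549755813888
(3,5): OLD=869902641522923/4398046511104 → NEW=255, ERR=-251599218808597/4398046511104
(3,6): OLD=7650965994826741/70368744177664 → NEW=0, ERR=7650965994826741/70368744177664
(4,0): OLD=354701854759/2147483648 → NEW=255, ERR=-192906475481/2147483648
(4,1): OLD=5127919720827/34359738368 → NEW=255, ERR=-3633813563013/34359738368
(4,2): OLD=55672588466197/549755813888 → NEW=0, ERR=55672588466197/549755813888
(4,3): OLD=912245188336247/4398046511104 → NEW=255, ERR=-209256671995273/4398046511104
(4,4): OLD=6135807662511541/35184372088832 → NEW=255, ERR=-2836207220140619/35184372088832
(4,5): OLD=164225307711267253/1125899906842624 → NEW=255, ERR=-122879168533601867/1125899906842624
(4,6): OLD=2822019040485790595/18014398509481984 → NEW=255, ERR=-1771652579432115325/18014398509481984
(5,0): OLD=88015250561185/549755813888 → NEW=255, ERR=-52172481980255/549755813888
(5,1): OLD=632460159162635/4398046511104 → NEW=255, ERR=-489041701168885/4398046511104
(5,2): OLD=5505203063996349/35184372088832 → NEW=255, ERR=-3466811818655811/35184372088832
(5,3): OLD=34407007793820561/281474976710656 → NEW=0, ERR=34407007793820561/281474976710656
(5,4): OLD=3654246754250314011/18014398509481984 → NEW=255, ERR=-939424865667591909/18014398509481984
(5,5): OLD=17956911866865635947/144115188075855872 → NEW=0, ERR=17956911866865635947/144115188075855872
(5,6): OLD=497966505151998896101/2305843009213693952 → NEW=255, ERR=-90023462197493061659/2305843009213693952
(6,0): OLD=11856730592191561/70368744177664 → NEW=255, ERR=-6087299173112759/70368744177664
(6,1): OLD=142988200222040157/1125899906842624 → NEW=0, ERR=142988200222040157/1125899906842624
(6,2): OLD=4985314976833711735/18014398509481984 → NEW=255, ERR=391643356915805815/18014398509481984
(6,3): OLD=36572803624979338217/144115188075855872 → NEW=255, ERR=-176569334363909143/144115188075855872
(6,4): OLD=69800793715563026971/288230376151711744 → NEW=255, ERR=-3697952203123467749/288230376151711744
(6,5): OLD=9103292201598284856455/36893488147419103232 → NEW=255, ERR=-304547275993586467705/36893488147419103232
(6,6): OLD=131621593723024058141249/590295810358705651712 → NEW=255, ERR=-18903837918445883045311/590295810358705651712
Row 0: .......
Row 1: #.##.#.
Row 2: .#..#.#
Row 3: #.##.#.
Row 4: ##.####
Row 5: ###.#.#
Row 6: #.#####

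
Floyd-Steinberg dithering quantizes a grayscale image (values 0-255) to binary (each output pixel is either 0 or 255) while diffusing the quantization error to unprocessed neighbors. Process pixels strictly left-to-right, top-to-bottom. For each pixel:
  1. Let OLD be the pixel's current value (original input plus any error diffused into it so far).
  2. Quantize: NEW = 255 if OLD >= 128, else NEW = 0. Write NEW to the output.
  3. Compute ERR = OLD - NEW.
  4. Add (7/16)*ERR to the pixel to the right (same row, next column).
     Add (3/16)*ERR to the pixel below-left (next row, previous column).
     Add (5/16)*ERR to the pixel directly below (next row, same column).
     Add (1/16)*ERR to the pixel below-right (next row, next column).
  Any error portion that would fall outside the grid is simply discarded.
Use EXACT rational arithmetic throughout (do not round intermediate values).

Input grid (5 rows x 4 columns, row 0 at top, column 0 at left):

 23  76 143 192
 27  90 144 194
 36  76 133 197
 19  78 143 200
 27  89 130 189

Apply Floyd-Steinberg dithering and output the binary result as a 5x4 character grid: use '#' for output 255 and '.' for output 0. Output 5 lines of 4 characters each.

Answer: ..##
..#.
.#.#
..##
..#.

Derivation:
(0,0): OLD=23 → NEW=0, ERR=23
(0,1): OLD=1377/16 → NEW=0, ERR=1377/16
(0,2): OLD=46247/256 → NEW=255, ERR=-19033/256
(0,3): OLD=653201/4096 → NEW=255, ERR=-391279/4096
(1,0): OLD=12883/256 → NEW=0, ERR=12883/256
(1,1): OLD=258885/2048 → NEW=0, ERR=258885/2048
(1,2): OLD=10717609/65536 → NEW=255, ERR=-5994071/65536
(1,3): OLD=125290479/1048576 → NEW=0, ERR=125290479/1048576
(2,0): OLD=2471623/32768 → NEW=0, ERR=2471623/32768
(2,1): OLD=141031933/1048576 → NEW=255, ERR=-126354947/1048576
(2,2): OLD=171972497/2097152 → NEW=0, ERR=171972497/2097152
(2,3): OLD=8875125101/33554432 → NEW=255, ERR=318744941/33554432
(3,0): OLD=335161943/16777216 → NEW=0, ERR=335161943/16777216
(3,1): OLD=18568514313/268435456 → NEW=0, ERR=18568514313/268435456
(3,2): OLD=829525333751/4294967296 → NEW=255, ERR=-265691326729/4294967296
(3,3): OLD=12440252496193/68719476736 → NEW=255, ERR=-5083214071487/68719476736
(4,0): OLD=198482615371/4294967296 → NEW=0, ERR=198482615371/4294967296
(4,1): OLD=4139810179681/34359738368 → NEW=0, ERR=4139810179681/34359738368
(4,2): OLD=169142445437761/1099511627776 → NEW=255, ERR=-111233019645119/1099511627776
(4,3): OLD=2071617919517207/17592186044416 → NEW=0, ERR=2071617919517207/17592186044416
Row 0: ..##
Row 1: ..#.
Row 2: .#.#
Row 3: ..##
Row 4: ..#.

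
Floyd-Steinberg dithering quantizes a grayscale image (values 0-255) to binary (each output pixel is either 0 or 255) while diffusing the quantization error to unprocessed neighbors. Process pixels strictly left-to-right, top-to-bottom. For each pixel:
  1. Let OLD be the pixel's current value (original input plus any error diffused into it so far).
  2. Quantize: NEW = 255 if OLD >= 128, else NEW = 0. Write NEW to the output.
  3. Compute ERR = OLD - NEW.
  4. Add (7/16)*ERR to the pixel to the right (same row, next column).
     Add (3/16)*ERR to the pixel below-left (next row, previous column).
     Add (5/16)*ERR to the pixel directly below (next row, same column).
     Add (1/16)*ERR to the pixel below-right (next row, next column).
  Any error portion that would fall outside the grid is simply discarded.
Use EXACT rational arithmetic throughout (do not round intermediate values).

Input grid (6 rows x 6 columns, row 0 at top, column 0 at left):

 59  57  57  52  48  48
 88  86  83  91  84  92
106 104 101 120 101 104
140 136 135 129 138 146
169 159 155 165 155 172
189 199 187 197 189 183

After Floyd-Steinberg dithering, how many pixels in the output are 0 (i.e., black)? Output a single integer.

(0,0): OLD=59 → NEW=0, ERR=59
(0,1): OLD=1325/16 → NEW=0, ERR=1325/16
(0,2): OLD=23867/256 → NEW=0, ERR=23867/256
(0,3): OLD=380061/4096 → NEW=0, ERR=380061/4096
(0,4): OLD=5806155/65536 → NEW=0, ERR=5806155/65536
(0,5): OLD=90974733/1048576 → NEW=0, ERR=90974733/1048576
(1,0): OLD=31223/256 → NEW=0, ERR=31223/256
(1,1): OLD=381761/2048 → NEW=255, ERR=-140479/2048
(1,2): OLD=6861525/65536 → NEW=0, ERR=6861525/65536
(1,3): OLD=49346097/262144 → NEW=255, ERR=-17500623/262144
(1,4): OLD=1753980915/16777216 → NEW=0, ERR=1753980915/16777216
(1,5): OLD=45738282677/268435456 → NEW=255, ERR=-22712758603/268435456
(2,0): OLD=4300891/32768 → NEW=255, ERR=-4054949/32768
(2,1): OLD=58383641/1048576 → NEW=0, ERR=58383641/1048576
(2,2): OLD=2370173579/16777216 → NEW=255, ERR=-1908016501/16777216
(2,3): OLD=10137216499/134217728 → NEW=0, ERR=10137216499/134217728
(2,4): OLD=629972287321/4294967296 → NEW=255, ERR=-465244373159/4294967296
(2,5): OLD=2522113394431/68719476736 → NEW=0, ERR=2522113394431/68719476736
(3,0): OLD=1875169323/16777216 → NEW=0, ERR=1875169323/16777216
(3,1): OLD=23251957583/134217728 → NEW=255, ERR=-10973563057/134217728
(3,2): OLD=87329723293/1073741824 → NEW=0, ERR=87329723293/1073741824
(3,3): OLD=11047814047255/68719476736 → NEW=255, ERR=-6475652520425/68719476736
(3,4): OLD=40970041084087/549755813888 → NEW=0, ERR=40970041084087/549755813888
(3,5): OLD=1612353124843865/8796093022208 → NEW=255, ERR=-630650595819175/8796093022208
(4,0): OLD=405010820261/2147483648 → NEW=255, ERR=-142597509979/2147483648
(4,1): OLD=4351130799201/34359738368 → NEW=0, ERR=4351130799201/34359738368
(4,2): OLD=234240223101395/1099511627776 → NEW=255, ERR=-46135241981485/1099511627776
(4,3): OLD=2396957684980799/17592186044416 → NEW=255, ERR=-2089049756345281/17592186044416
(4,4): OLD=30118809049044783/281474976710656 → NEW=0, ERR=30118809049044783/281474976710656
(4,5): OLD=905523364955023337/4503599627370496 → NEW=255, ERR=-242894540024453143/4503599627370496
(5,0): OLD=105549440424115/549755813888 → NEW=255, ERR=-34638292117325/549755813888
(5,1): OLD=3500674210014691/17592186044416 → NEW=255, ERR=-985333231311389/17592186044416
(5,2): OLD=19004149183674609/140737488355328 → NEW=255, ERR=-16883910346934031/140737488355328
(5,3): OLD=562256206427162987/4503599627370496 → NEW=0, ERR=562256206427162987/4503599627370496
(5,4): OLD=2337587885548044011/9007199254740992 → NEW=255, ERR=40752075589091051/9007199254740992
(5,5): OLD=25193200436330163559/144115188075855872 → NEW=255, ERR=-11556172523013083801/144115188075855872
Output grid:
  Row 0: ......  (6 black, running=6)
  Row 1: .#.#.#  (3 black, running=9)
  Row 2: #.#.#.  (3 black, running=12)
  Row 3: .#.#.#  (3 black, running=15)
  Row 4: #.##.#  (2 black, running=17)
  Row 5: ###.##  (1 black, running=18)

Answer: 18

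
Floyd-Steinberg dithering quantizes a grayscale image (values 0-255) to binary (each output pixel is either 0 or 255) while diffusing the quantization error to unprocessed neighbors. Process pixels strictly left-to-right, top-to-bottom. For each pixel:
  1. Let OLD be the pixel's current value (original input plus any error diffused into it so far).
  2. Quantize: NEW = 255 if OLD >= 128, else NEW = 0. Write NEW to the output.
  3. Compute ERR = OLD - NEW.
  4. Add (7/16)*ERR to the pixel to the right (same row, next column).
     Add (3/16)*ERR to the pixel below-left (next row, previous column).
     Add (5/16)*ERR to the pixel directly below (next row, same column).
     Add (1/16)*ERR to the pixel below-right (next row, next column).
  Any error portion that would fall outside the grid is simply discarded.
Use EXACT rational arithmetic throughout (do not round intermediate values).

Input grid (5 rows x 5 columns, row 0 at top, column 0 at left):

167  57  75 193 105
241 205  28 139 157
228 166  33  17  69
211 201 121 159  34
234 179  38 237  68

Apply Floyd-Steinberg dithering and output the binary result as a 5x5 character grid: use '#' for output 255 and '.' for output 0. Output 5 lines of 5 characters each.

(0,0): OLD=167 → NEW=255, ERR=-88
(0,1): OLD=37/2 → NEW=0, ERR=37/2
(0,2): OLD=2659/32 → NEW=0, ERR=2659/32
(0,3): OLD=117429/512 → NEW=255, ERR=-13131/512
(0,4): OLD=768243/8192 → NEW=0, ERR=768243/8192
(1,0): OLD=6943/32 → NEW=255, ERR=-1217/32
(1,1): OLD=52281/256 → NEW=255, ERR=-12999/256
(1,2): OLD=230189/8192 → NEW=0, ERR=230189/8192
(1,3): OLD=5441321/32768 → NEW=255, ERR=-2914519/32768
(1,4): OLD=76436059/524288 → NEW=255, ERR=-57257381/524288
(2,0): OLD=846211/4096 → NEW=255, ERR=-198269/4096
(2,1): OLD=17281361/131072 → NEW=255, ERR=-16141999/131072
(2,2): OLD=-67002573/2097152 → NEW=0, ERR=-67002573/2097152
(2,3): OLD=-1459398935/33554432 → NEW=0, ERR=-1459398935/33554432
(2,4): OLD=5521471007/536870912 → NEW=0, ERR=5521471007/536870912
(3,0): OLD=362350035/2097152 → NEW=255, ERR=-172423725/2097152
(3,1): OLD=1971796695/16777216 → NEW=0, ERR=1971796695/16777216
(3,2): OLD=78695779693/536870912 → NEW=255, ERR=-58206302867/536870912
(3,3): OLD=105126914949/1073741824 → NEW=0, ERR=105126914949/1073741824
(3,4): OLD=1328517901049/17179869184 → NEW=0, ERR=1328517901049/17179869184
(4,0): OLD=61832337789/268435456 → NEW=255, ERR=-6618703491/268435456
(4,1): OLD=1541664532093/8589934592 → NEW=255, ERR=-648768788867/8589934592
(4,2): OLD=-442599652877/137438953472 → NEW=0, ERR=-442599652877/137438953472
(4,3): OLD=602335155654269/2199023255552 → NEW=255, ERR=41584225488509/2199023255552
(4,4): OLD=3749178258947051/35184372088832 → NEW=0, ERR=3749178258947051/35184372088832
Row 0: #..#.
Row 1: ##.##
Row 2: ##...
Row 3: #.#..
Row 4: ##.#.

Answer: #..#.
##.##
##...
#.#..
##.#.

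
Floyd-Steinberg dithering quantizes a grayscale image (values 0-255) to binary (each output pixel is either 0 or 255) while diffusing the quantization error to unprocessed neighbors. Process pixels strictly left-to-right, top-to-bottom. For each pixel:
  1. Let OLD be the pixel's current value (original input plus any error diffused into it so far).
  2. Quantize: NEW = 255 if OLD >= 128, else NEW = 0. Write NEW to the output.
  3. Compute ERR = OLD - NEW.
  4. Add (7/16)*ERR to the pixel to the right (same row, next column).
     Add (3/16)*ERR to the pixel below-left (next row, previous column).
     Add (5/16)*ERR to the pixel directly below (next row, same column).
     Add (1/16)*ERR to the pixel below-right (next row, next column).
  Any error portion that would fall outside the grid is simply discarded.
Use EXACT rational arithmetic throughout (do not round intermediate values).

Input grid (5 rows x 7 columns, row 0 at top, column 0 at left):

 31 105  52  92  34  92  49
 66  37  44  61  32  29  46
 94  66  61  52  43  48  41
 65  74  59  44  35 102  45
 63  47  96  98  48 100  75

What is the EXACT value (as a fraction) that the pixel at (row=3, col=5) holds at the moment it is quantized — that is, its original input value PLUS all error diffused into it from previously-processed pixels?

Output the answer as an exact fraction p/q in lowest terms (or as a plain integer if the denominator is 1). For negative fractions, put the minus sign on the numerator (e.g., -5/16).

(0,0): OLD=31 → NEW=0, ERR=31
(0,1): OLD=1897/16 → NEW=0, ERR=1897/16
(0,2): OLD=26591/256 → NEW=0, ERR=26591/256
(0,3): OLD=562969/4096 → NEW=255, ERR=-481511/4096
(0,4): OLD=-1142353/65536 → NEW=0, ERR=-1142353/65536
(0,5): OLD=88472521/1048576 → NEW=0, ERR=88472521/1048576
(0,6): OLD=1441391231/16777216 → NEW=0, ERR=1441391231/16777216
(1,0): OLD=25067/256 → NEW=0, ERR=25067/256
(1,1): OLD=283245/2048 → NEW=255, ERR=-238995/2048
(1,2): OLD=706033/65536 → NEW=0, ERR=706033/65536
(1,3): OLD=8441181/262144 → NEW=0, ERR=8441181/262144
(1,4): OLD=823986487/16777216 → NEW=0, ERR=823986487/16777216
(1,5): OLD=12331033319/134217728 → NEW=0, ERR=12331033319/134217728
(1,6): OLD=254081612969/2147483648 → NEW=0, ERR=254081612969/2147483648
(2,0): OLD=3365887/32768 → NEW=0, ERR=3365887/32768
(2,1): OLD=86624485/1048576 → NEW=0, ERR=86624485/1048576
(2,2): OLD=1665192943/16777216 → NEW=0, ERR=1665192943/16777216
(2,3): OLD=15484438071/134217728 → NEW=0, ERR=15484438071/134217728
(2,4): OLD=137503653735/1073741824 → NEW=255, ERR=-136300511385/1073741824
(2,5): OLD=1595258057037/34359738368 → NEW=0, ERR=1595258057037/34359738368
(2,6): OLD=57190068335851/549755813888 → NEW=0, ERR=57190068335851/549755813888
(3,0): OLD=1888934415/16777216 → NEW=0, ERR=1888934415/16777216
(3,1): OLD=23367818211/134217728 → NEW=255, ERR=-10857702429/134217728
(3,2): OLD=87423292121/1073741824 → NEW=0, ERR=87423292121/1073741824
(3,3): OLD=421231406495/4294967296 → NEW=0, ERR=421231406495/4294967296
(3,4): OLD=29772120745487/549755813888 → NEW=0, ERR=29772120745487/549755813888
(3,5): OLD=667505660612509/4398046511104 → NEW=255, ERR=-453996199719011/4398046511104
Target (3,5): original=102, with diffused error = 667505660612509/4398046511104

Answer: 667505660612509/4398046511104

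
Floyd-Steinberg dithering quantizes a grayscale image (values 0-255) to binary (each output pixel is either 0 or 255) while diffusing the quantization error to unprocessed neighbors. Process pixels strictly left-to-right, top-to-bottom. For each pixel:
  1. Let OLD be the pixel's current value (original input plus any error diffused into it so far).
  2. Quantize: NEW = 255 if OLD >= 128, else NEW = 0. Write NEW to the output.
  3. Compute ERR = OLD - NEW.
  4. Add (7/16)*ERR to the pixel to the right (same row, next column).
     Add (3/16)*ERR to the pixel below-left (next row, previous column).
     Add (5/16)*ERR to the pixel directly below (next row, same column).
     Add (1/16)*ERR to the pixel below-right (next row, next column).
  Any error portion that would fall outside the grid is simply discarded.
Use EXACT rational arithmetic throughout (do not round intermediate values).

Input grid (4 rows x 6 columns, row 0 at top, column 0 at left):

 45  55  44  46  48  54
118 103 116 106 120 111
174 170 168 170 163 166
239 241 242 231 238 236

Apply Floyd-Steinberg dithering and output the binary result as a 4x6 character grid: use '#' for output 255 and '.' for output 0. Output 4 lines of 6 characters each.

(0,0): OLD=45 → NEW=0, ERR=45
(0,1): OLD=1195/16 → NEW=0, ERR=1195/16
(0,2): OLD=19629/256 → NEW=0, ERR=19629/256
(0,3): OLD=325819/4096 → NEW=0, ERR=325819/4096
(0,4): OLD=5426461/65536 → NEW=0, ERR=5426461/65536
(0,5): OLD=94608331/1048576 → NEW=0, ERR=94608331/1048576
(1,0): OLD=37393/256 → NEW=255, ERR=-27887/256
(1,1): OLD=196343/2048 → NEW=0, ERR=196343/2048
(1,2): OLD=13204675/65536 → NEW=255, ERR=-3507005/65536
(1,3): OLD=33492487/262144 → NEW=0, ERR=33492487/262144
(1,4): OLD=3752407093/16777216 → NEW=255, ERR=-525782987/16777216
(1,5): OLD=35073695203/268435456 → NEW=255, ERR=-33377346077/268435456
(2,0): OLD=5175181/32768 → NEW=255, ERR=-3180659/32768
(2,1): OLD=147483487/1048576 → NEW=255, ERR=-119903393/1048576
(2,2): OLD=2201125597/16777216 → NEW=255, ERR=-2077064483/16777216
(2,3): OLD=19668514869/134217728 → NEW=255, ERR=-14557005771/134217728
(2,4): OLD=388383217951/4294967296 → NEW=0, ERR=388383217951/4294967296
(2,5): OLD=11321327533001/68719476736 → NEW=255, ERR=-6202139034679/68719476736
(3,0): OLD=3141139005/16777216 → NEW=255, ERR=-1137051075/16777216
(3,1): OLD=19640812537/134217728 → NEW=255, ERR=-14584708103/134217728
(3,2): OLD=137748427579/1073741824 → NEW=255, ERR=-136055737541/1073741824
(3,3): OLD=10368938697713/68719476736 → NEW=255, ERR=-7154527869967/68719476736
(3,4): OLD=108306562849105/549755813888 → NEW=255, ERR=-31881169692335/549755813888
(3,5): OLD=1654337255905311/8796093022208 → NEW=255, ERR=-588666464757729/8796093022208
Row 0: ......
Row 1: #.#.##
Row 2: ####.#
Row 3: ######

Answer: ......
#.#.##
####.#
######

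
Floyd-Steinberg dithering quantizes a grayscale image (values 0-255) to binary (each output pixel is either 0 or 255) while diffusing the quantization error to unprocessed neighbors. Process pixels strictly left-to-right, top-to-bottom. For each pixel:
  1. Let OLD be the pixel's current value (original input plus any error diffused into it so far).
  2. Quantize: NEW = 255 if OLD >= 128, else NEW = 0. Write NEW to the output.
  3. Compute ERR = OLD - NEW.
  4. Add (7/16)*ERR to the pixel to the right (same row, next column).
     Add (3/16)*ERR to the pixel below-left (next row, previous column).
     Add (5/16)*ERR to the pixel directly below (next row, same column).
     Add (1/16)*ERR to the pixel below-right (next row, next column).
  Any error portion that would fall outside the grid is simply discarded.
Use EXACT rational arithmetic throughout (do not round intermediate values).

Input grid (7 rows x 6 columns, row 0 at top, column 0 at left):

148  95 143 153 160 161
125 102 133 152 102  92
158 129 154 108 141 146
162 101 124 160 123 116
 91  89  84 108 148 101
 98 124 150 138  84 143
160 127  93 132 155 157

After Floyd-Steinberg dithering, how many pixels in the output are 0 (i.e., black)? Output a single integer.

Answer: 21

Derivation:
(0,0): OLD=148 → NEW=255, ERR=-107
(0,1): OLD=771/16 → NEW=0, ERR=771/16
(0,2): OLD=42005/256 → NEW=255, ERR=-23275/256
(0,3): OLD=463763/4096 → NEW=0, ERR=463763/4096
(0,4): OLD=13732101/65536 → NEW=255, ERR=-2979579/65536
(0,5): OLD=147963683/1048576 → NEW=255, ERR=-119423197/1048576
(1,0): OLD=25753/256 → NEW=0, ERR=25753/256
(1,1): OLD=281263/2048 → NEW=255, ERR=-240977/2048
(1,2): OLD=5069275/65536 → NEW=0, ERR=5069275/65536
(1,3): OLD=54268095/262144 → NEW=255, ERR=-12578625/262144
(1,4): OLD=881161949/16777216 → NEW=0, ERR=881161949/16777216
(1,5): OLD=20547567611/268435456 → NEW=0, ERR=20547567611/268435456
(2,0): OLD=5484533/32768 → NEW=255, ERR=-2871307/32768
(2,1): OLD=78312279/1048576 → NEW=0, ERR=78312279/1048576
(2,2): OLD=3263095493/16777216 → NEW=255, ERR=-1015094587/16777216
(2,3): OLD=10900713693/134217728 → NEW=0, ERR=10900713693/134217728
(2,4): OLD=877455527191/4294967296 → NEW=255, ERR=-217761133289/4294967296
(2,5): OLD=10378098538257/68719476736 → NEW=255, ERR=-7145368029423/68719476736
(3,0): OLD=2493436709/16777216 → NEW=255, ERR=-1784753371/16777216
(3,1): OLD=8184148417/134217728 → NEW=0, ERR=8184148417/134217728
(3,2): OLD=162849670291/1073741824 → NEW=255, ERR=-110954494829/1073741824
(3,3): OLD=8719356999289/68719476736 → NEW=0, ERR=8719356999289/68719476736
(3,4): OLD=81499799935449/549755813888 → NEW=255, ERR=-58687932605991/549755813888
(3,5): OLD=295843116096279/8796093022208 → NEW=0, ERR=295843116096279/8796093022208
(4,0): OLD=148583322379/2147483648 → NEW=0, ERR=148583322379/2147483648
(4,1): OLD=3858656444303/34359738368 → NEW=0, ERR=3858656444303/34359738368
(4,2): OLD=141223083595517/1099511627776 → NEW=255, ERR=-139152381487363/1099511627776
(4,3): OLD=1157692983987665/17592186044416 → NEW=0, ERR=1157692983987665/17592186044416
(4,4): OLD=44379292312527841/281474976710656 → NEW=255, ERR=-27396826748689439/281474976710656
(4,5): OLD=280372452204731271/4503599627370496 → NEW=0, ERR=280372452204731271/4503599627370496
(5,0): OLD=77338704884253/549755813888 → NEW=255, ERR=-62849027657187/549755813888
(5,1): OLD=1577547229991405/17592186044416 → NEW=0, ERR=1577547229991405/17592186044416
(5,2): OLD=23790298824497663/140737488355328 → NEW=255, ERR=-12097760706110977/140737488355328
(5,3): OLD=426930047503754725/4503599627370496 → NEW=0, ERR=426930047503754725/4503599627370496
(5,4): OLD=998386106541513829/9007199254740992 → NEW=0, ERR=998386106541513829/9007199254740992
(5,5): OLD=29524200706727237161/144115188075855872 → NEW=255, ERR=-7225172252616010199/144115188075855872
(6,0): OLD=39712793538529255/281474976710656 → NEW=255, ERR=-32063325522688025/281474976710656
(6,1): OLD=368952386019403611/4503599627370496 → NEW=0, ERR=368952386019403611/4503599627370496
(6,2): OLD=2258255867018607715/18014398509481984 → NEW=0, ERR=2258255867018607715/18014398509481984
(6,3): OLD=66834604940098176631/288230376151711744 → NEW=255, ERR=-6664140978588318089/288230376151711744
(6,4): OLD=811876612577313352343/4611686018427387904 → NEW=255, ERR=-364103322121670563177/4611686018427387904
(6,5): OLD=8390978149568597921217/73786976294838206464 → NEW=0, ERR=8390978149568597921217/73786976294838206464
Output grid:
  Row 0: #.#.##  (2 black, running=2)
  Row 1: .#.#..  (4 black, running=6)
  Row 2: #.#.##  (2 black, running=8)
  Row 3: #.#.#.  (3 black, running=11)
  Row 4: ..#.#.  (4 black, running=15)
  Row 5: #.#..#  (3 black, running=18)
  Row 6: #..##.  (3 black, running=21)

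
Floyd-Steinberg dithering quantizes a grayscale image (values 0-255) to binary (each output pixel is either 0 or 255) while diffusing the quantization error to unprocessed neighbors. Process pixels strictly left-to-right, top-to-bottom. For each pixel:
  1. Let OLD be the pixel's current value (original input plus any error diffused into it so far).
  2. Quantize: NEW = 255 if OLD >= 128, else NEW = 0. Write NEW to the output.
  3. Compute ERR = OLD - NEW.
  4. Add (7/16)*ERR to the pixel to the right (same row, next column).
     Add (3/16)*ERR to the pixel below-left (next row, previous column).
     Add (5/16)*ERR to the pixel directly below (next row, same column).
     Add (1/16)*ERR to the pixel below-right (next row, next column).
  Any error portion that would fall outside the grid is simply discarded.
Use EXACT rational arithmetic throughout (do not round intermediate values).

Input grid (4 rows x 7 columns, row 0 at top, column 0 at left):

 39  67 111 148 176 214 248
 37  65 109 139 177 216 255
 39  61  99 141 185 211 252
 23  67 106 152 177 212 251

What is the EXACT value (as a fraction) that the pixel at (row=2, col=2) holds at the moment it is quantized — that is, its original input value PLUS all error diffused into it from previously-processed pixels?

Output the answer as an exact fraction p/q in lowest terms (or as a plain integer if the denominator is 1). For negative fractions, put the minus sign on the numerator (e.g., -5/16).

(0,0): OLD=39 → NEW=0, ERR=39
(0,1): OLD=1345/16 → NEW=0, ERR=1345/16
(0,2): OLD=37831/256 → NEW=255, ERR=-27449/256
(0,3): OLD=414065/4096 → NEW=0, ERR=414065/4096
(0,4): OLD=14432791/65536 → NEW=255, ERR=-2278889/65536
(0,5): OLD=208443041/1048576 → NEW=255, ERR=-58943839/1048576
(0,6): OLD=3748142695/16777216 → NEW=255, ERR=-530047385/16777216
(1,0): OLD=16627/256 → NEW=0, ERR=16627/256
(1,1): OLD=208933/2048 → NEW=0, ERR=208933/2048
(1,2): OLD=9459081/65536 → NEW=255, ERR=-7252599/65536
(1,3): OLD=28561365/262144 → NEW=0, ERR=28561365/262144
(1,4): OLD=3516143455/16777216 → NEW=255, ERR=-762046625/16777216
(1,5): OLD=22879343631/134217728 → NEW=255, ERR=-11346177009/134217728
(1,6): OLD=439438384385/2147483648 → NEW=255, ERR=-108169945855/2147483648
(2,0): OLD=2569831/32768 → NEW=0, ERR=2569831/32768
(2,1): OLD=115868765/1048576 → NEW=0, ERR=115868765/1048576
(2,2): OLD=2341527895/16777216 → NEW=255, ERR=-1936662185/16777216
Target (2,2): original=99, with diffused error = 2341527895/16777216

Answer: 2341527895/16777216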